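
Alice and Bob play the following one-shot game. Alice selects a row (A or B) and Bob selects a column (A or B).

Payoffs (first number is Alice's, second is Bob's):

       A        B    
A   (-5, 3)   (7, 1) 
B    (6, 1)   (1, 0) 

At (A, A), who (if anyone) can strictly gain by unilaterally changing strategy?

Alice

Alice at (A, A) earns -5; deviating to B yields 6 — a strict improvement.
Bob earns 3; deviating to B yields 1 — not better.
Only Alice has a strictly profitable deviation.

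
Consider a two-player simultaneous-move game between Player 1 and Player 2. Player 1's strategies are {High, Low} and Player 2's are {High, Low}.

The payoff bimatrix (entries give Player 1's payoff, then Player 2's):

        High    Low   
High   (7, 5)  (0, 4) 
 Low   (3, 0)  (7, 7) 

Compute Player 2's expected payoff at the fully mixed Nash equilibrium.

First find p, the probability Player 1 plays High, from Player 2's indifference between High and Low: 5p = 4p + 7(1−p), giving p = 7/8.
Since Player 2 is indifferent in equilibrium, Player 2's expected payoff equals the payoff from either column against (7/8, 1/8). Using High: 5(7/8) = 35/8.

35/8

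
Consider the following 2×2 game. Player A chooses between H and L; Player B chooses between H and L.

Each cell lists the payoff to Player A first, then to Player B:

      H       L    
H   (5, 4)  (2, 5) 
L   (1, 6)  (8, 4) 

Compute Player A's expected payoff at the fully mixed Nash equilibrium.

19/5

First find q, the probability Player B plays H, from Player A's indifference between H and L: 5q + 2(1−q) = q + 8(1−q), giving q = 3/5.
Since Player A is indifferent in equilibrium, Player A's expected payoff equals the payoff from either row against (3/5, 2/5). Using H: 5(3/5) + 2(2/5) = 19/5.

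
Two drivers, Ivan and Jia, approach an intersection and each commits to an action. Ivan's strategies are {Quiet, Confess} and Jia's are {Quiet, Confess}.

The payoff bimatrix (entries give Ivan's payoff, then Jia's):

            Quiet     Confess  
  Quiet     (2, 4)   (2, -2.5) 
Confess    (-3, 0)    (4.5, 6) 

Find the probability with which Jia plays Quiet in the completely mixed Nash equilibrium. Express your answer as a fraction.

Let y be the probability that Jia plays Quiet. In a completely mixed equilibrium, Ivan must be indifferent between Quiet and Confess.
Ivan's expected payoff from Quiet is 2y + 2(1−y); from Confess it is −3y + 4.5(1−y).
Setting these equal: 2 = −7.5y + 4.5, so y = 1/3.

1/3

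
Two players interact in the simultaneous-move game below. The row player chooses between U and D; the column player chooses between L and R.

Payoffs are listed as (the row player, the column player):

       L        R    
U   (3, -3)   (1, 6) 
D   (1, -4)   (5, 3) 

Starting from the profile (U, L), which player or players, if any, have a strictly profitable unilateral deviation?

The row player at (U, L) earns 3; deviating to D yields 1 — not better.
The column player earns -3; deviating to R yields 6 — a strict improvement.
Only the column player has a strictly profitable deviation.

The column player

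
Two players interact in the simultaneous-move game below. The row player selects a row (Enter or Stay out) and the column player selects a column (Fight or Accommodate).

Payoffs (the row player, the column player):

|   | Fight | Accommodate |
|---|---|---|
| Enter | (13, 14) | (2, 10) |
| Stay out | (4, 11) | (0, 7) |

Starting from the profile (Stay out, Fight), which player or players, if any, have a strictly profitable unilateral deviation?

The row player at (Stay out, Fight) earns 4; deviating to Enter yields 13 — a strict improvement.
The column player earns 11; deviating to Accommodate yields 7 — not better.
Only the row player has a strictly profitable deviation.

The row player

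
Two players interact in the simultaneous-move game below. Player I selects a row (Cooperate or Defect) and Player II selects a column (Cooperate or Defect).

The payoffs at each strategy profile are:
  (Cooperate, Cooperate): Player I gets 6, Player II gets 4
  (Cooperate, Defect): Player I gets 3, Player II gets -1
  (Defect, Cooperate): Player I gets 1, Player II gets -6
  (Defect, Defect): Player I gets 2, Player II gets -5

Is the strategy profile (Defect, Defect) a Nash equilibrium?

No

At (Defect, Defect), Player I earns 2; switching to Cooperate would give 3, so Player I would deviate.
Player II earns -5; switching to Cooperate would give -6, so Player II has no profitable deviation.
Since at least one player can profitably deviate, this is not a Nash equilibrium.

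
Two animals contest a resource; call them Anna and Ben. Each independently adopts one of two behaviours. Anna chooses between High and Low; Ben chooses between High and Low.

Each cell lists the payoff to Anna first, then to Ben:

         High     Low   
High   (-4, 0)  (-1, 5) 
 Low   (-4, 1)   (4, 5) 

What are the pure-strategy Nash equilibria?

(High, High): Ben prefers Low (5 > 0) — not an equilibrium.
(High, Low): Anna prefers Low (4 > -1) — not an equilibrium.
(Low, High): Ben prefers Low (5 > 1) — not an equilibrium.
(Low, Low): Anna gets 4 ≥ -1 from High, and Ben gets 5 ≥ 1 from High — Nash equilibrium.

(Low, Low)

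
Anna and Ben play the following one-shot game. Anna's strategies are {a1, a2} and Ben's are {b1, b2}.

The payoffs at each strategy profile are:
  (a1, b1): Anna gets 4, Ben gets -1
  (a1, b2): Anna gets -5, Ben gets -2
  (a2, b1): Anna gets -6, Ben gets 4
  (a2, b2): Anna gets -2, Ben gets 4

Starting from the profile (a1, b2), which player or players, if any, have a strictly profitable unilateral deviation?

Both

Anna at (a1, b2) earns -5; deviating to a2 yields -2 — a strict improvement.
Ben earns -2; deviating to b1 yields -1 — a strict improvement.
Both Anna and Ben have strictly profitable deviations.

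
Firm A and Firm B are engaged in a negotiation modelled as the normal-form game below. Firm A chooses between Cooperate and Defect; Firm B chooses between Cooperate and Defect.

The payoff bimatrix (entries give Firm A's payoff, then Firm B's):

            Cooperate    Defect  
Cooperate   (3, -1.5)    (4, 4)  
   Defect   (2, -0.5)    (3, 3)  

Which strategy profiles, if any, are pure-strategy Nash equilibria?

(Cooperate, Defect)

(Cooperate, Cooperate): Firm B prefers Defect (4 > -1.5) — not an equilibrium.
(Cooperate, Defect): Firm A gets 4 ≥ 3 from Defect, and Firm B gets 4 ≥ -1.5 from Cooperate — Nash equilibrium.
(Defect, Cooperate): Firm A prefers Cooperate (3 > 2); Firm B prefers Defect (3 > -0.5) — not an equilibrium.
(Defect, Defect): Firm A prefers Cooperate (4 > 3) — not an equilibrium.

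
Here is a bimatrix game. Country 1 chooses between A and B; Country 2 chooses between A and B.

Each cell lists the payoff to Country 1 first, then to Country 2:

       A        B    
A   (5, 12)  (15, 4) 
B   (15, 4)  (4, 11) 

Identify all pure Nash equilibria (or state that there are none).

(A, A): Country 1 prefers B (15 > 5) — not an equilibrium.
(A, B): Country 2 prefers A (12 > 4) — not an equilibrium.
(B, A): Country 2 prefers B (11 > 4) — not an equilibrium.
(B, B): Country 1 prefers A (15 > 4) — not an equilibrium.

none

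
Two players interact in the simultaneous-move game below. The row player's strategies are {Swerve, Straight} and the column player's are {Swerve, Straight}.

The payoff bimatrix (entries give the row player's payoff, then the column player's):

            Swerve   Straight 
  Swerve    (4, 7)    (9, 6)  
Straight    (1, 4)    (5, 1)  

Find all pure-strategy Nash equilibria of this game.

(Swerve, Swerve): the row player gets 4 ≥ 1 from Straight, and the column player gets 7 ≥ 6 from Straight — Nash equilibrium.
(Swerve, Straight): the column player prefers Swerve (7 > 6) — not an equilibrium.
(Straight, Swerve): the row player prefers Swerve (4 > 1) — not an equilibrium.
(Straight, Straight): the row player prefers Swerve (9 > 5); the column player prefers Swerve (4 > 1) — not an equilibrium.

(Swerve, Swerve)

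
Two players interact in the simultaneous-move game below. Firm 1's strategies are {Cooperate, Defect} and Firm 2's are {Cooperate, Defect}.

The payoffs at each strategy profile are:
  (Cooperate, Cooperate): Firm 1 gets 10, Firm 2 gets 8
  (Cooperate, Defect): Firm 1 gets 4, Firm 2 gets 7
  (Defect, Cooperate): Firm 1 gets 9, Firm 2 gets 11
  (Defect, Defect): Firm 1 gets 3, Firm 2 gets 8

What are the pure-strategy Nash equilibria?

(Cooperate, Cooperate)

(Cooperate, Cooperate): Firm 1 gets 10 ≥ 9 from Defect, and Firm 2 gets 8 ≥ 7 from Defect — Nash equilibrium.
(Cooperate, Defect): Firm 2 prefers Cooperate (8 > 7) — not an equilibrium.
(Defect, Cooperate): Firm 1 prefers Cooperate (10 > 9) — not an equilibrium.
(Defect, Defect): Firm 1 prefers Cooperate (4 > 3); Firm 2 prefers Cooperate (11 > 8) — not an equilibrium.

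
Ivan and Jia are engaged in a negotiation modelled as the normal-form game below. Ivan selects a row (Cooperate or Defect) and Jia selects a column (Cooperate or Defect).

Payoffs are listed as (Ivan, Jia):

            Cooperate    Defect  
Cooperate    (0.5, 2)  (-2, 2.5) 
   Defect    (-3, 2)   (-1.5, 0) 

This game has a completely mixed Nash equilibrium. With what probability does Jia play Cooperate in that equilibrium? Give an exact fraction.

Let y be the probability that Jia plays Cooperate. In a completely mixed equilibrium, Ivan must be indifferent between Cooperate and Defect.
Ivan's expected payoff from Cooperate is 0.5y − 2(1−y); from Defect it is −3y − 1.5(1−y).
Setting these equal: 2.5y − 2 = −1.5y − 1.5, so y = 1/8.

1/8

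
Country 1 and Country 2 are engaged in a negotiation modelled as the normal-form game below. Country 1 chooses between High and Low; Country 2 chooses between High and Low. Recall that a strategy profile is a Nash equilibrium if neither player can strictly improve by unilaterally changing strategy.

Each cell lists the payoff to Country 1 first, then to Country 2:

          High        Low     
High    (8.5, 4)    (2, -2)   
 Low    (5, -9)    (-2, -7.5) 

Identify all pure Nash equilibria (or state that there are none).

(High, High)

(High, High): Country 1 gets 8.5 ≥ 5 from Low, and Country 2 gets 4 ≥ -2 from Low — Nash equilibrium.
(High, Low): Country 2 prefers High (4 > -2) — not an equilibrium.
(Low, High): Country 1 prefers High (8.5 > 5); Country 2 prefers Low (-7.5 > -9) — not an equilibrium.
(Low, Low): Country 1 prefers High (2 > -2) — not an equilibrium.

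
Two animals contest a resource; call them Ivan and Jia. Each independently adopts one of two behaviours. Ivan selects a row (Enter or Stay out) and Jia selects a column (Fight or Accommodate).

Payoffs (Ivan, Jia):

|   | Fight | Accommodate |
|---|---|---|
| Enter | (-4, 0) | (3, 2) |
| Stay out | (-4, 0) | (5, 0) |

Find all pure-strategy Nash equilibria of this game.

(Stay out, Fight) and (Stay out, Accommodate)

(Enter, Fight): Jia prefers Accommodate (2 > 0) — not an equilibrium.
(Enter, Accommodate): Ivan prefers Stay out (5 > 3) — not an equilibrium.
(Stay out, Fight): Ivan gets -4 ≥ -4 from Enter, and Jia gets 0 ≥ 0 from Accommodate — Nash equilibrium.
(Stay out, Accommodate): Ivan gets 5 ≥ 3 from Enter, and Jia gets 0 ≥ 0 from Fight — Nash equilibrium.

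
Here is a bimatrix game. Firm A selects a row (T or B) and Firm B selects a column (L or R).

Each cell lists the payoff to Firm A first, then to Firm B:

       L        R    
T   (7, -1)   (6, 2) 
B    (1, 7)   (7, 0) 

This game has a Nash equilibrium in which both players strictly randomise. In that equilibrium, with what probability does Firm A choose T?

Let x be the probability that Firm A plays T. In a completely mixed equilibrium, Firm B must be indifferent between L and R.
Firm B's expected payoff from L is −x + 7(1−x); from R it is 2x.
Setting these equal: −8x + 7 = 2x, so x = 7/10.

7/10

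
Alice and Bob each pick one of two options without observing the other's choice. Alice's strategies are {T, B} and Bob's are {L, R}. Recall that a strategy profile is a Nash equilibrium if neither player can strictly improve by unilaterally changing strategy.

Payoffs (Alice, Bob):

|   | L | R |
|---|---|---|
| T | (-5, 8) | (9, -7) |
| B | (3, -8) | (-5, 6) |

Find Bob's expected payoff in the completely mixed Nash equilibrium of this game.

First find x, the probability Alice plays T, from Bob's indifference between L and R: 8x − 8(1−x) = −7x + 6(1−x), giving x = 14/29.
Since Bob is indifferent in equilibrium, Bob's expected payoff equals the payoff from either column against (14/29, 15/29). Using L: 8(14/29) − 8(15/29) = -8/29.

-8/29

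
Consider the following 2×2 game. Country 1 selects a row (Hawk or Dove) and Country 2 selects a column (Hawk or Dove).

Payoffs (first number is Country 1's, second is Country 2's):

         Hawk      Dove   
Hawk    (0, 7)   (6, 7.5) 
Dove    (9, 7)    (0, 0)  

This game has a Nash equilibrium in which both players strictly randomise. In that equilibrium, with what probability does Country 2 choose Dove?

3/5

Let y be the probability that Country 2 plays Hawk. In a completely mixed equilibrium, Country 1 must be indifferent between Hawk and Dove.
Country 1's expected payoff from Hawk is 6(1−y); from Dove it is 9y.
Setting these equal: −6y + 6 = 9y, so y = 2/5.
Therefore Country 2 plays Dove with probability 1 − 2/5 = 3/5.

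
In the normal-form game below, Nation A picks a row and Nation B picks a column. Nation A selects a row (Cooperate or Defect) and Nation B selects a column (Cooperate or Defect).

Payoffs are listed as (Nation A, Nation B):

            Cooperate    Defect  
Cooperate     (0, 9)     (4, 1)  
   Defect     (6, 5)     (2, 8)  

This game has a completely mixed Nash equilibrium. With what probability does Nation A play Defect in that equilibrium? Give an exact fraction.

8/11

Let p be the probability that Nation A plays Cooperate. In a completely mixed equilibrium, Nation B must be indifferent between Cooperate and Defect.
Nation B's expected payoff from Cooperate is 9p + 5(1−p); from Defect it is p + 8(1−p).
Setting these equal: 4p + 5 = −7p + 8, so p = 3/11.
Therefore Nation A plays Defect with probability 1 − 3/11 = 8/11.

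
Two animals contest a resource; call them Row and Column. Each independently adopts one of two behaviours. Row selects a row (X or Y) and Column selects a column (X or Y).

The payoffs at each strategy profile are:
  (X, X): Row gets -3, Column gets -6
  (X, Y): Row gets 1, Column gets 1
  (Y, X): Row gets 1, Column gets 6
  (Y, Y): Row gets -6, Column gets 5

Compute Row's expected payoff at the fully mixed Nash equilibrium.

-17/11

First find q, the probability Column plays X, from Row's indifference between X and Y: −3q + (1−q) = q − 6(1−q), giving q = 7/11.
Since Row is indifferent in equilibrium, Row's expected payoff equals the payoff from either row against (7/11, 4/11). Using X: −3(7/11) + (4/11) = -17/11.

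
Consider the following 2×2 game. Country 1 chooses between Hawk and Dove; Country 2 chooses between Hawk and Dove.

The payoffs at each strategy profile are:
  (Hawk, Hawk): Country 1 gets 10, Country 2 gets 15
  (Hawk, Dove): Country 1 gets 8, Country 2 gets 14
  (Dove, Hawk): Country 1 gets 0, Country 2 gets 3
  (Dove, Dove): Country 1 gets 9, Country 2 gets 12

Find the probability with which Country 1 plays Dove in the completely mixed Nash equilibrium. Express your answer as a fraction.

1/10

Let r be the probability that Country 1 plays Hawk. In a completely mixed equilibrium, Country 2 must be indifferent between Hawk and Dove.
Country 2's expected payoff from Hawk is 15r + 3(1−r); from Dove it is 14r + 12(1−r).
Setting these equal: 12r + 3 = 2r + 12, so r = 9/10.
Therefore Country 1 plays Dove with probability 1 − 9/10 = 1/10.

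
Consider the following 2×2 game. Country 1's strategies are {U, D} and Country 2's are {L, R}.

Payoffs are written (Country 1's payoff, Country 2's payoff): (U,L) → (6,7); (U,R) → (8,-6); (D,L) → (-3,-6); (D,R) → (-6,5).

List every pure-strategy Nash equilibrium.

(U, L): Country 1 gets 6 ≥ -3 from D, and Country 2 gets 7 ≥ -6 from R — Nash equilibrium.
(U, R): Country 2 prefers L (7 > -6) — not an equilibrium.
(D, L): Country 1 prefers U (6 > -3); Country 2 prefers R (5 > -6) — not an equilibrium.
(D, R): Country 1 prefers U (8 > -6) — not an equilibrium.

(U, L)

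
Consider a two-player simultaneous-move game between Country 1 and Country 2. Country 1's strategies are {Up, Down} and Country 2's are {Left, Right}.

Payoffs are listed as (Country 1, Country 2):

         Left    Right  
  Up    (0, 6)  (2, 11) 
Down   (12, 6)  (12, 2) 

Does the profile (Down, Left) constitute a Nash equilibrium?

At (Down, Left), Country 1 earns 12; switching to Up would give 0, so Country 1 has no profitable deviation.
Country 2 earns 6; switching to Right would give 2, so Country 2 has no profitable deviation.
Neither player can gain by a unilateral deviation, so this profile is a Nash equilibrium.

Yes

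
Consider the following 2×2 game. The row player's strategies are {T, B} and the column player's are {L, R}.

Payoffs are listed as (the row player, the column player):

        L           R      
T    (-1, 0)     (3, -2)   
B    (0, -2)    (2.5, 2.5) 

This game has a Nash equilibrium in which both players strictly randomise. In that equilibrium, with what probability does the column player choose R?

2/3

Let y be the probability that the column player plays L. In a completely mixed equilibrium, the row player must be indifferent between T and B.
The row player's expected payoff from T is −y + 3(1−y); from B it is 2.5(1−y).
Setting these equal: −4y + 3 = −2.5y + 2.5, so y = 1/3.
Therefore the column player plays R with probability 1 − 1/3 = 2/3.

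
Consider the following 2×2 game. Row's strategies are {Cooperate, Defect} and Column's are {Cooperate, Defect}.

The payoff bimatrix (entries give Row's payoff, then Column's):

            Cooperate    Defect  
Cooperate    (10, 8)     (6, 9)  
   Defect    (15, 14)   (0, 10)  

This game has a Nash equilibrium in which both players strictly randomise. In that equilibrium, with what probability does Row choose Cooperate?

Let x be the probability that Row plays Cooperate. In a completely mixed equilibrium, Column must be indifferent between Cooperate and Defect.
Column's expected payoff from Cooperate is 8x + 14(1−x); from Defect it is 9x + 10(1−x).
Setting these equal: −6x + 14 = −x + 10, so x = 4/5.

4/5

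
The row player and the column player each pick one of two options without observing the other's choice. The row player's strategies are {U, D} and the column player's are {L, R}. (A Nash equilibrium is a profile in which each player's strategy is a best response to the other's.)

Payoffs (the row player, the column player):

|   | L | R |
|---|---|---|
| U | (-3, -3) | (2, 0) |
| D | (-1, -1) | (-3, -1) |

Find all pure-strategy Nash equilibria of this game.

(U, L): the row player prefers D (-1 > -3); the column player prefers R (0 > -3) — not an equilibrium.
(U, R): the row player gets 2 ≥ -3 from D, and the column player gets 0 ≥ -3 from L — Nash equilibrium.
(D, L): the row player gets -1 ≥ -3 from U, and the column player gets -1 ≥ -1 from R — Nash equilibrium.
(D, R): the row player prefers U (2 > -3) — not an equilibrium.

(U, R) and (D, L)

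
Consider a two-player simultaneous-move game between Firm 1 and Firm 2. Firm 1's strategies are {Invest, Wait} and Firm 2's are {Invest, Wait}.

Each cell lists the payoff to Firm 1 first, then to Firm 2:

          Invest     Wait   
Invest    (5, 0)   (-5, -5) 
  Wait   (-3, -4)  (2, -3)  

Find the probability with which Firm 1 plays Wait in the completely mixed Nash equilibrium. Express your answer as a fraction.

5/6

Let r be the probability that Firm 1 plays Invest. In a completely mixed equilibrium, Firm 2 must be indifferent between Invest and Wait.
Firm 2's expected payoff from Invest is −4(1−r); from Wait it is −5r − 3(1−r).
Setting these equal: 4r − 4 = −2r − 3, so r = 1/6.
Therefore Firm 1 plays Wait with probability 1 − 1/6 = 5/6.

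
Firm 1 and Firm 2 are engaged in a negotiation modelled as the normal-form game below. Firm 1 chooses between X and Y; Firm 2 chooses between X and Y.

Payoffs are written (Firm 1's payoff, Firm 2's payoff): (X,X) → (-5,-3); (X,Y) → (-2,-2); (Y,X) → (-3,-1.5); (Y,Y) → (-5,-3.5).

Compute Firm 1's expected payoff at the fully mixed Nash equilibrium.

-19/5

First find q, the probability Firm 2 plays X, from Firm 1's indifference between X and Y: −5q − 2(1−q) = −3q − 5(1−q), giving q = 3/5.
Since Firm 1 is indifferent in equilibrium, Firm 1's expected payoff equals the payoff from either row against (3/5, 2/5). Using X: −5(3/5) − 2(2/5) = -19/5.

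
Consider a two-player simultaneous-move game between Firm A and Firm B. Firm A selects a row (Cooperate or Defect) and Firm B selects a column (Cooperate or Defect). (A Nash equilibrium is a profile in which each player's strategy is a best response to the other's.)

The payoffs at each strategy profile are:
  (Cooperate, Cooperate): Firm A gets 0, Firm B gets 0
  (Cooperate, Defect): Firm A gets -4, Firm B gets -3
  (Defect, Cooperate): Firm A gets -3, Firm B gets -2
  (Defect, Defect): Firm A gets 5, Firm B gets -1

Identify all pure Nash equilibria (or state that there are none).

(Cooperate, Cooperate): Firm A gets 0 ≥ -3 from Defect, and Firm B gets 0 ≥ -3 from Defect — Nash equilibrium.
(Cooperate, Defect): Firm A prefers Defect (5 > -4); Firm B prefers Cooperate (0 > -3) — not an equilibrium.
(Defect, Cooperate): Firm A prefers Cooperate (0 > -3); Firm B prefers Defect (-1 > -2) — not an equilibrium.
(Defect, Defect): Firm A gets 5 ≥ -4 from Cooperate, and Firm B gets -1 ≥ -2 from Cooperate — Nash equilibrium.

(Cooperate, Cooperate) and (Defect, Defect)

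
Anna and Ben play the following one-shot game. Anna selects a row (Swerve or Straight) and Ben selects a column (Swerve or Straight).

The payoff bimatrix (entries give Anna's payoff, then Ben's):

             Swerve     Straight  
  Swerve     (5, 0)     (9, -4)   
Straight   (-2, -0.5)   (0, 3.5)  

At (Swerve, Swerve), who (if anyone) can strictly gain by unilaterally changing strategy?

Neither

Anna at (Swerve, Swerve) earns 5; deviating to Straight yields -2 — not better.
Ben earns 0; deviating to Straight yields -4 — not better.
Neither player can strictly improve; the profile is a Nash equilibrium.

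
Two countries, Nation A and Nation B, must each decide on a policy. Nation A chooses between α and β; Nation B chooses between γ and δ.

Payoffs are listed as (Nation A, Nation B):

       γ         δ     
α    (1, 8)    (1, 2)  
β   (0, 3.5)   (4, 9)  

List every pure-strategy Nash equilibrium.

(α, γ): Nation A gets 1 ≥ 0 from β, and Nation B gets 8 ≥ 2 from δ — Nash equilibrium.
(α, δ): Nation A prefers β (4 > 1); Nation B prefers γ (8 > 2) — not an equilibrium.
(β, γ): Nation A prefers α (1 > 0); Nation B prefers δ (9 > 3.5) — not an equilibrium.
(β, δ): Nation A gets 4 ≥ 1 from α, and Nation B gets 9 ≥ 3.5 from γ — Nash equilibrium.

(α, γ) and (β, δ)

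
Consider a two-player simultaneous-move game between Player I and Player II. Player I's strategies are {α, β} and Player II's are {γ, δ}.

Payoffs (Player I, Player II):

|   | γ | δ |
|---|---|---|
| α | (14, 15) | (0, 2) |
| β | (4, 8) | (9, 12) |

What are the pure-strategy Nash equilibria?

(α, γ): Player I gets 14 ≥ 4 from β, and Player II gets 15 ≥ 2 from δ — Nash equilibrium.
(α, δ): Player I prefers β (9 > 0); Player II prefers γ (15 > 2) — not an equilibrium.
(β, γ): Player I prefers α (14 > 4); Player II prefers δ (12 > 8) — not an equilibrium.
(β, δ): Player I gets 9 ≥ 0 from α, and Player II gets 12 ≥ 8 from γ — Nash equilibrium.

(α, γ) and (β, δ)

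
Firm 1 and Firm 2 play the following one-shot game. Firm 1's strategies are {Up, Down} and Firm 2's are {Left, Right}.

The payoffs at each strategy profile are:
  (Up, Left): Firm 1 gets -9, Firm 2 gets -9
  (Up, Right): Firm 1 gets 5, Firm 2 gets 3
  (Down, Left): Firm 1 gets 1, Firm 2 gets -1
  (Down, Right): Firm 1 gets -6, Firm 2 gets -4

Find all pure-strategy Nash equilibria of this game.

(Up, Left): Firm 1 prefers Down (1 > -9); Firm 2 prefers Right (3 > -9) — not an equilibrium.
(Up, Right): Firm 1 gets 5 ≥ -6 from Down, and Firm 2 gets 3 ≥ -9 from Left — Nash equilibrium.
(Down, Left): Firm 1 gets 1 ≥ -9 from Up, and Firm 2 gets -1 ≥ -4 from Right — Nash equilibrium.
(Down, Right): Firm 1 prefers Up (5 > -6); Firm 2 prefers Left (-1 > -4) — not an equilibrium.

(Up, Right) and (Down, Left)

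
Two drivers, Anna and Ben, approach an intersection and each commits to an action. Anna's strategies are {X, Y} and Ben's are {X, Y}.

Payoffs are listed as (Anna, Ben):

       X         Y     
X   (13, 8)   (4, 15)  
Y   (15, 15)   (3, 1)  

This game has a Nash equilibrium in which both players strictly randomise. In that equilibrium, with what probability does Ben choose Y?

Let y be the probability that Ben plays X. In a completely mixed equilibrium, Anna must be indifferent between X and Y.
Anna's expected payoff from X is 13y + 4(1−y); from Y it is 15y + 3(1−y).
Setting these equal: 9y + 4 = 12y + 3, so y = 1/3.
Therefore Ben plays Y with probability 1 − 1/3 = 2/3.

2/3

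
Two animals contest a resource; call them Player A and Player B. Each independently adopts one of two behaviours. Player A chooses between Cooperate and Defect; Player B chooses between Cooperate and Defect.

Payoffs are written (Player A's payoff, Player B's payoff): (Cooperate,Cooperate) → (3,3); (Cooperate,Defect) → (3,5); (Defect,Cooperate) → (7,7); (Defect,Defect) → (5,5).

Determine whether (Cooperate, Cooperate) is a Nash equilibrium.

No

At (Cooperate, Cooperate), Player A earns 3; switching to Defect would give 7, so Player A would deviate.
Player B earns 3; switching to Defect would give 5, so Player B would deviate.
Since at least one player can profitably deviate, this is not a Nash equilibrium.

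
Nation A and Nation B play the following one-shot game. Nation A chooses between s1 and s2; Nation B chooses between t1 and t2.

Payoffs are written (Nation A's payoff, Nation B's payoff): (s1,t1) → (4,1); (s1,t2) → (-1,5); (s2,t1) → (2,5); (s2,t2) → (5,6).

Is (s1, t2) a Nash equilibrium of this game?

No

At (s1, t2), Nation A earns -1; switching to s2 would give 5, so Nation A would deviate.
Nation B earns 5; switching to t1 would give 1, so Nation B has no profitable deviation.
Since at least one player can profitably deviate, this is not a Nash equilibrium.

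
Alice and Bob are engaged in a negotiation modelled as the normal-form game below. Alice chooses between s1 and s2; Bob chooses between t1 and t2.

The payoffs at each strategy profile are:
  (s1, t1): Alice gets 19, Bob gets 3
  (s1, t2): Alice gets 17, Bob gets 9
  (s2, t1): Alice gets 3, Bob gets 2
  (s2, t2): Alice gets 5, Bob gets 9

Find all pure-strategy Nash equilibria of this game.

(s1, t2)

(s1, t1): Bob prefers t2 (9 > 3) — not an equilibrium.
(s1, t2): Alice gets 17 ≥ 5 from s2, and Bob gets 9 ≥ 3 from t1 — Nash equilibrium.
(s2, t1): Alice prefers s1 (19 > 3); Bob prefers t2 (9 > 2) — not an equilibrium.
(s2, t2): Alice prefers s1 (17 > 5) — not an equilibrium.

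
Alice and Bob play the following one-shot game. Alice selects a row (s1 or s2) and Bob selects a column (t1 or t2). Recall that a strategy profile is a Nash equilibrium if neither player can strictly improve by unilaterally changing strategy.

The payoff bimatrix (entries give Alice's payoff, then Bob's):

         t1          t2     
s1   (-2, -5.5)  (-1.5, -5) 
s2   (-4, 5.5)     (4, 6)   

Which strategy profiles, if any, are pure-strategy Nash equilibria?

(s2, t2)

(s1, t1): Bob prefers t2 (-5 > -5.5) — not an equilibrium.
(s1, t2): Alice prefers s2 (4 > -1.5) — not an equilibrium.
(s2, t1): Alice prefers s1 (-2 > -4); Bob prefers t2 (6 > 5.5) — not an equilibrium.
(s2, t2): Alice gets 4 ≥ -1.5 from s1, and Bob gets 6 ≥ 5.5 from t1 — Nash equilibrium.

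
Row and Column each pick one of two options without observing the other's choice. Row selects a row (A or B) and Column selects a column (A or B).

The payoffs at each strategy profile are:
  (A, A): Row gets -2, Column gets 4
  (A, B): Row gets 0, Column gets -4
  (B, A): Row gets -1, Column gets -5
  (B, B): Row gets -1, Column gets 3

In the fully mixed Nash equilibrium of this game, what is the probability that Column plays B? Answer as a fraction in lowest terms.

1/2

Let q be the probability that Column plays A. In a completely mixed equilibrium, Row must be indifferent between A and B.
Row's expected payoff from A is −2q; from B it is −q − (1−q).
Setting these equal: −2q = -1, so q = 1/2.
Therefore Column plays B with probability 1 − 1/2 = 1/2.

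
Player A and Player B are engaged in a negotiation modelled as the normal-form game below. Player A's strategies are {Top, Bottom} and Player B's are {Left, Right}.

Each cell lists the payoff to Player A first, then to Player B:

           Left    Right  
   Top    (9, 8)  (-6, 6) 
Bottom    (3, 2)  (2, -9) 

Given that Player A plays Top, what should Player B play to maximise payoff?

Left

Against Top, Player B earns 8 from Left and 6 from Right.
So Left is the best response.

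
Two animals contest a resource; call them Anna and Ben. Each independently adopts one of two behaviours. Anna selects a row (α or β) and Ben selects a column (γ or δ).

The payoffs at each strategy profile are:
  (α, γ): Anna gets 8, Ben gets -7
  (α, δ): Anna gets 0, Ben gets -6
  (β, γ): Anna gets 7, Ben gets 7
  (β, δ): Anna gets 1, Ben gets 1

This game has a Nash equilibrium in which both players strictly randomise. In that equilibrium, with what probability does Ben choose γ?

1/2

Let y be the probability that Ben plays γ. In a completely mixed equilibrium, Anna must be indifferent between α and β.
Anna's expected payoff from α is 8y; from β it is 7y + (1−y).
Setting these equal: 8y = 6y + 1, so y = 1/2.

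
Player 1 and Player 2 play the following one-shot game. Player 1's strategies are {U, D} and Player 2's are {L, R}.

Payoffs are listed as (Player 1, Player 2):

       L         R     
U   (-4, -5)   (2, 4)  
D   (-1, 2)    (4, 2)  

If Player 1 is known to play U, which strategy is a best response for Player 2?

Against U, Player 2 earns -5 from L and 4 from R.
So R is the best response.

R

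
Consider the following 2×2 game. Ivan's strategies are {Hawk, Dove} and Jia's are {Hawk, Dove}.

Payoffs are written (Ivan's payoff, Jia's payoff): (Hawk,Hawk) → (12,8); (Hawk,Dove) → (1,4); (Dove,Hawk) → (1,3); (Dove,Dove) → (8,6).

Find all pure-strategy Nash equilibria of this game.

(Hawk, Hawk): Ivan gets 12 ≥ 1 from Dove, and Jia gets 8 ≥ 4 from Dove — Nash equilibrium.
(Hawk, Dove): Ivan prefers Dove (8 > 1); Jia prefers Hawk (8 > 4) — not an equilibrium.
(Dove, Hawk): Ivan prefers Hawk (12 > 1); Jia prefers Dove (6 > 3) — not an equilibrium.
(Dove, Dove): Ivan gets 8 ≥ 1 from Hawk, and Jia gets 6 ≥ 3 from Hawk — Nash equilibrium.

(Hawk, Hawk) and (Dove, Dove)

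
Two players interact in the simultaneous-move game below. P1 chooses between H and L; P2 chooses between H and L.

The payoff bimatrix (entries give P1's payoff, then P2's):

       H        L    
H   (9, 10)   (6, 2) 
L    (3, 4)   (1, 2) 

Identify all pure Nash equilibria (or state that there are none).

(H, H)

(H, H): P1 gets 9 ≥ 3 from L, and P2 gets 10 ≥ 2 from L — Nash equilibrium.
(H, L): P2 prefers H (10 > 2) — not an equilibrium.
(L, H): P1 prefers H (9 > 3) — not an equilibrium.
(L, L): P1 prefers H (6 > 1); P2 prefers H (4 > 2) — not an equilibrium.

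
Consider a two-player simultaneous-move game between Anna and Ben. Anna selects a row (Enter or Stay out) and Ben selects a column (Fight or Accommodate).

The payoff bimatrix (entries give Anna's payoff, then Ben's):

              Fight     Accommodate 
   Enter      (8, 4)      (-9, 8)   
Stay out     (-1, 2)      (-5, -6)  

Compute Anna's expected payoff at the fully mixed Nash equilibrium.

First find y, the probability Ben plays Fight, from Anna's indifference between Enter and Stay out: 8y − 9(1−y) = −y − 5(1−y), giving y = 4/13.
Since Anna is indifferent in equilibrium, Anna's expected payoff equals the payoff from either row against (4/13, 9/13). Using Enter: 8(4/13) − 9(9/13) = -49/13.

-49/13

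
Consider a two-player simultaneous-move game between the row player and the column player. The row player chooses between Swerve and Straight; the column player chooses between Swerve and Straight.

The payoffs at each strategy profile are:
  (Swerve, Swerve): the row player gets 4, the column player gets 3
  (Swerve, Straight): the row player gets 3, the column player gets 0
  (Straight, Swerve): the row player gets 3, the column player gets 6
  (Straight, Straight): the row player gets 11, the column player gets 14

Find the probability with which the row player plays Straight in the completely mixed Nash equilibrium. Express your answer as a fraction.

3/11

Let p be the probability that the row player plays Swerve. In a completely mixed equilibrium, the column player must be indifferent between Swerve and Straight.
The column player's expected payoff from Swerve is 3p + 6(1−p); from Straight it is 14(1−p).
Setting these equal: −3p + 6 = −14p + 14, so p = 8/11.
Therefore the row player plays Straight with probability 1 − 8/11 = 3/11.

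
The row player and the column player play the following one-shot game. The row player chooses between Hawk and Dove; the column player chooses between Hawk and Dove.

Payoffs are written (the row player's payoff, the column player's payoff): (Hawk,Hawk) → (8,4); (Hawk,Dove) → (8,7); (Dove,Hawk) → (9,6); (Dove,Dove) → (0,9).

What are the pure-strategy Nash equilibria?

(Hawk, Dove)

(Hawk, Hawk): the row player prefers Dove (9 > 8); the column player prefers Dove (7 > 4) — not an equilibrium.
(Hawk, Dove): the row player gets 8 ≥ 0 from Dove, and the column player gets 7 ≥ 4 from Hawk — Nash equilibrium.
(Dove, Hawk): the column player prefers Dove (9 > 6) — not an equilibrium.
(Dove, Dove): the row player prefers Hawk (8 > 0) — not an equilibrium.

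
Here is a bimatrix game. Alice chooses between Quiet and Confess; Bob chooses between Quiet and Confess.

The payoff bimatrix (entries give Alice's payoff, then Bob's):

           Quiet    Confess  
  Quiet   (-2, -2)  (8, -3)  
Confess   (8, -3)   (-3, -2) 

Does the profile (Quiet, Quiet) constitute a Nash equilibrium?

No

At (Quiet, Quiet), Alice earns -2; switching to Confess would give 8, so Alice would deviate.
Bob earns -2; switching to Confess would give -3, so Bob has no profitable deviation.
Since at least one player can profitably deviate, this is not a Nash equilibrium.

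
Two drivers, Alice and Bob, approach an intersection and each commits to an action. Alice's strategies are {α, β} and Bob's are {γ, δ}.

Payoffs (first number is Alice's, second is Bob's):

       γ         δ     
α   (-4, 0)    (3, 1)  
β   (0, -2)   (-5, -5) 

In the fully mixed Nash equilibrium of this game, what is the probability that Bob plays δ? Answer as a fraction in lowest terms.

Let c be the probability that Bob plays γ. In a completely mixed equilibrium, Alice must be indifferent between α and β.
Alice's expected payoff from α is −4c + 3(1−c); from β it is −5(1−c).
Setting these equal: −7c + 3 = 5c − 5, so c = 2/3.
Therefore Bob plays δ with probability 1 − 2/3 = 1/3.

1/3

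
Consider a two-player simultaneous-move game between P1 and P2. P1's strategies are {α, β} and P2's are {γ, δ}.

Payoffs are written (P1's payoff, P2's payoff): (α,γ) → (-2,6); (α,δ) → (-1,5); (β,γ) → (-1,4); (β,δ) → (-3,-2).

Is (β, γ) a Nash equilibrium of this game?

At (β, γ), P1 earns -1; switching to α would give -2, so P1 has no profitable deviation.
P2 earns 4; switching to δ would give -2, so P2 has no profitable deviation.
Neither player can gain by a unilateral deviation, so this profile is a Nash equilibrium.

Yes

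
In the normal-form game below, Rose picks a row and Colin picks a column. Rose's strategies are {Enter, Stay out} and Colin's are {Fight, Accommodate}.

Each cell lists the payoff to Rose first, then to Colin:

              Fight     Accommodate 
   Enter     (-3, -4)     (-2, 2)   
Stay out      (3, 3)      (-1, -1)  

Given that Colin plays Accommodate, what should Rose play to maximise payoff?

Against Accommodate, Rose earns -2 from Enter and -1 from Stay out.
So Stay out is the best response.

Stay out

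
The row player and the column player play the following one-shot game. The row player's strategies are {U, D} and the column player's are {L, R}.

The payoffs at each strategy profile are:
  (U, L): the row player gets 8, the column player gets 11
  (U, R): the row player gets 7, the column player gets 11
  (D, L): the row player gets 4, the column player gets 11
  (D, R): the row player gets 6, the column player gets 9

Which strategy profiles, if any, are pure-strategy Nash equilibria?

(U, L): the row player gets 8 ≥ 4 from D, and the column player gets 11 ≥ 11 from R — Nash equilibrium.
(U, R): the row player gets 7 ≥ 6 from D, and the column player gets 11 ≥ 11 from L — Nash equilibrium.
(D, L): the row player prefers U (8 > 4) — not an equilibrium.
(D, R): the row player prefers U (7 > 6); the column player prefers L (11 > 9) — not an equilibrium.

(U, L) and (U, R)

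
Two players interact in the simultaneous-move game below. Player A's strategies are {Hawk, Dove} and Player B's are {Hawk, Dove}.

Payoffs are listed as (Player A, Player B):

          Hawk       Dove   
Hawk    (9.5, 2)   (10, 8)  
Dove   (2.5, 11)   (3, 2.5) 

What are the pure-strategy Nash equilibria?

(Hawk, Hawk): Player B prefers Dove (8 > 2) — not an equilibrium.
(Hawk, Dove): Player A gets 10 ≥ 3 from Dove, and Player B gets 8 ≥ 2 from Hawk — Nash equilibrium.
(Dove, Hawk): Player A prefers Hawk (9.5 > 2.5) — not an equilibrium.
(Dove, Dove): Player A prefers Hawk (10 > 3); Player B prefers Hawk (11 > 2.5) — not an equilibrium.

(Hawk, Dove)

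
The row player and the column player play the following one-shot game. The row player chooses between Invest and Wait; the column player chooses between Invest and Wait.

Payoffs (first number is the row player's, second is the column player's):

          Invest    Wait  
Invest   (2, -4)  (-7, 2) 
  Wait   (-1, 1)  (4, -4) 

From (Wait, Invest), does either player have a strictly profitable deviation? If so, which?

The row player at (Wait, Invest) earns -1; deviating to Invest yields 2 — a strict improvement.
The column player earns 1; deviating to Wait yields -4 — not better.
Only the row player has a strictly profitable deviation.

The row player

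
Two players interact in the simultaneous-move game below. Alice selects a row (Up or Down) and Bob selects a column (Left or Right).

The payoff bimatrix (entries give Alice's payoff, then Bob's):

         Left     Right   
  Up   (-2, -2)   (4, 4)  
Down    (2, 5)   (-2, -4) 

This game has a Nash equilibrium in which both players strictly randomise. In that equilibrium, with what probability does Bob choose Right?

2/5

Let c be the probability that Bob plays Left. In a completely mixed equilibrium, Alice must be indifferent between Up and Down.
Alice's expected payoff from Up is −2c + 4(1−c); from Down it is 2c − 2(1−c).
Setting these equal: −6c + 4 = 4c − 2, so c = 3/5.
Therefore Bob plays Right with probability 1 − 3/5 = 2/5.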